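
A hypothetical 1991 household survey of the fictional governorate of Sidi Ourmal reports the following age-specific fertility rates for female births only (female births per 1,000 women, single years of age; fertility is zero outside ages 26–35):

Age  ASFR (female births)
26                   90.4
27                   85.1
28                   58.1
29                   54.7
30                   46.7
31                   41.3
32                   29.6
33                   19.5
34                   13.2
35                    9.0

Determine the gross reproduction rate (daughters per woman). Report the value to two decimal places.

0.45

Sum of female ASFRs = 90.4 + 85.1 + 58.1 + 54.7 + 46.7 + 41.3 + 29.6 + 19.5 + 13.2 + 9.0 = 447.6
GRR = 447.6 / 1000 = 0.4476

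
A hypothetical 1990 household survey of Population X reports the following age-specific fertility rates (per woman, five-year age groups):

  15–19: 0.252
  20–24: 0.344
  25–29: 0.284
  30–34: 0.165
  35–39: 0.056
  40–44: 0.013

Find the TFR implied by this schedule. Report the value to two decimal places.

5.57

Sum of ASFRs = 0.252 + 0.344 + 0.284 + 0.165 + 0.056 + 0.013 = 1.114
TFR = 5 × 1.114 = 5.57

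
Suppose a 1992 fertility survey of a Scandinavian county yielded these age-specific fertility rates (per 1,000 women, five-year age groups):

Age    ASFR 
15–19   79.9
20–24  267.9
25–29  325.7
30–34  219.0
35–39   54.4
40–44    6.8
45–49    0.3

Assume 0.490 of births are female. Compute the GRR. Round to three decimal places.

Proportion female at birth = 0.490.
Sum of ASFRs = 79.9 + 267.9 + 325.7 + 219.0 + 54.4 + 6.8 + 0.3 = 954.0
TFR = 5 × 954.0 / 1000 = 4.77
GRR = 0.490 × 4.77 = 2.33730

2.337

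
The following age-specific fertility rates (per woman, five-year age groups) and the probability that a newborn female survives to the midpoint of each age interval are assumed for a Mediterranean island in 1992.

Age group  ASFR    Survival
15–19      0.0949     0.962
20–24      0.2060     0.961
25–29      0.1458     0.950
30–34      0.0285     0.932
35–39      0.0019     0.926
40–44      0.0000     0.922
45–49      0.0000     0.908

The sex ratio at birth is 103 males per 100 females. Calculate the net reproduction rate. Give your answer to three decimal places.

1.123

Proportion female at birth = 100 / (100 + 103) = 0.49261.
Weighting each age-specific rate by interval width and survival:
  15–19: 5 × 0.0949 × 0.962 = 0.45647
  20–24: 5 × 0.2060 × 0.961 = 0.98983
  25–29: 5 × 0.1458 × 0.950 = 0.69255
  30–34: 5 × 0.0285 × 0.932 = 0.13281
  35–39: 5 × 0.0019 × 0.926 = 0.00880
  40–44: 5 × 0.0000 × 0.922 = 0.00000
  45–49: 5 × 0.0000 × 0.908 = 0.00000
Sum = 2.28046
NRR = 0.49261 × 2.28046 = 1.12338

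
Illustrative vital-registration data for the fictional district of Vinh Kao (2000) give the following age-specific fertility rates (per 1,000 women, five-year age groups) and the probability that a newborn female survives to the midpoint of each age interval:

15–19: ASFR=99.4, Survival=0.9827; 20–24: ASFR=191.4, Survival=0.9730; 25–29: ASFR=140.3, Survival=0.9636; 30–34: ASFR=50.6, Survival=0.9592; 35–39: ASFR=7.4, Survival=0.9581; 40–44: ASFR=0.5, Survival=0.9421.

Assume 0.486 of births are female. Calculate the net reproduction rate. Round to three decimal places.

1.155

Proportion female at birth = 0.486.
Each age group contributes 5 × ASFR × survival:
  15–19: 5 × 99.4/1000 × 0.9827 = 0.48840
  20–24: 5 × 191.4/1000 × 0.9730 = 0.93116
  25–29: 5 × 140.3/1000 × 0.9636 = 0.67597
  30–34: 5 × 50.6/1000 × 0.9592 = 0.24268
  35–39: 5 × 7.4/1000 × 0.9581 = 0.03545
  40–44: 5 × 0.5/1000 × 0.9421 = 0.00236
Sum = 2.37602
NRR = 0.486 × 2.37602 = 1.15475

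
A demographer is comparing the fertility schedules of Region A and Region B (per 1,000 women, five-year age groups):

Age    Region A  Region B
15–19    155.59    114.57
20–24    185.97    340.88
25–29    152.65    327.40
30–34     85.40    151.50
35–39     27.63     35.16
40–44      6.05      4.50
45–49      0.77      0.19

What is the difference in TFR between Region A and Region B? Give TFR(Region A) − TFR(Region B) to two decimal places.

Region A:
  Sum of ASFRs = 155.59 + 185.97 + 152.65 + 85.40 + 27.63 + 6.05 + 0.77 = 614.06
  TFR = 5 × 614.06 / 1000 = 3.0703
Region B:
  Sum of ASFRs = 114.57 + 340.88 + 327.40 + 151.50 + 35.16 + 4.50 + 0.19 = 974.20
  TFR = 5 × 974.20 / 1000 = 4.871
Difference = 3.0703 − 4.871 = -1.8007

-1.80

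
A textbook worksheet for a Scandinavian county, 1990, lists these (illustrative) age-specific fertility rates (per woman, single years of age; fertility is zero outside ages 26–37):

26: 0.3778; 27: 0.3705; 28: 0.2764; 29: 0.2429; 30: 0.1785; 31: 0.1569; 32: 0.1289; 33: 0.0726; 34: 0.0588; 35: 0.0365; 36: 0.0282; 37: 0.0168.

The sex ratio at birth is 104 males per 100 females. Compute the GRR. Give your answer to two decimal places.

0.95

Proportion female at birth = 100 / (100 + 104) = 0.49020.
Sum of ASFRs = 0.3778 + 0.3705 + 0.2764 + 0.2429 + 0.1785 + 0.1569 + 0.1289 + 0.0726 + 0.0588 + 0.0365 + 0.0282 + 0.0168 = 1.9448
TFR = 1.9448
GRR = 0.49020 × 1.9448 = 0.95334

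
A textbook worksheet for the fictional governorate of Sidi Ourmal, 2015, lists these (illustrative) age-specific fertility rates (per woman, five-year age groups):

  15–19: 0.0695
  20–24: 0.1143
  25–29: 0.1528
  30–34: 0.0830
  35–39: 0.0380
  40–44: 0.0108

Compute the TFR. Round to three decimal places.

Sum of ASFRs = 0.0695 + 0.1143 + 0.1528 + 0.0830 + 0.0380 + 0.0108 = 0.4684
TFR = 5 × 0.4684 = 2.342

2.342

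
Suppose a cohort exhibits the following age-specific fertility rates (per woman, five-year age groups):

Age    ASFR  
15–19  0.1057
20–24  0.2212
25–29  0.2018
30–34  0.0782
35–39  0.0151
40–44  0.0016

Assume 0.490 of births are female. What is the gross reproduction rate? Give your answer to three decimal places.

Proportion female at birth = 0.490.
Sum of ASFRs = 0.1057 + 0.2212 + 0.2018 + 0.0782 + 0.0151 + 0.0016 = 0.6236
TFR = 5 × 0.6236 = 3.118
GRR = 0.490 × 3.118 = 1.52782

1.528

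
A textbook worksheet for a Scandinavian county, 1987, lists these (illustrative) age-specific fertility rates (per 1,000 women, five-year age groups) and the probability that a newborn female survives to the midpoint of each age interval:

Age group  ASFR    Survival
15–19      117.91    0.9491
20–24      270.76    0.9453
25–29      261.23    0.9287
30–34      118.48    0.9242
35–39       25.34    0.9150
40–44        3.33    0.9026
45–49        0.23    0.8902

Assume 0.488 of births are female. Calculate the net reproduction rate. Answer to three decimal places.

1.821

Proportion female at birth = 0.488.
Each age group contributes 5 × ASFR × survival:
  15–19: 5 × 117.91/1000 × 0.9491 = 0.55954
  20–24: 5 × 270.76/1000 × 0.9453 = 1.27975
  25–29: 5 × 261.23/1000 × 0.9287 = 1.21302
  30–34: 5 × 118.48/1000 × 0.9242 = 0.54750
  35–39: 5 × 25.34/1000 × 0.9150 = 0.11593
  40–44: 5 × 3.33/1000 × 0.9026 = 0.01503
  45–49: 5 × 0.23/1000 × 0.8902 = 0.00102
Sum = 3.73179
NRR = 0.488 × 3.73179 = 1.82111
With NRR above 1 the population is above replacement fertility.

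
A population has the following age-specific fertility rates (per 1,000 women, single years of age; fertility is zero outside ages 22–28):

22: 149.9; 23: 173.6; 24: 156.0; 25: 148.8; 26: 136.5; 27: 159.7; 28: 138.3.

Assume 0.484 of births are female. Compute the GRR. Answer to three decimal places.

Proportion female at birth = 0.484.
Sum of ASFRs = 149.9 + 173.6 + 156.0 + 148.8 + 136.5 + 159.7 + 138.3 = 1062.8
TFR = 1062.8 / 1000 = 1.0628
GRR = 0.484 × 1.0628 = 0.51440

0.514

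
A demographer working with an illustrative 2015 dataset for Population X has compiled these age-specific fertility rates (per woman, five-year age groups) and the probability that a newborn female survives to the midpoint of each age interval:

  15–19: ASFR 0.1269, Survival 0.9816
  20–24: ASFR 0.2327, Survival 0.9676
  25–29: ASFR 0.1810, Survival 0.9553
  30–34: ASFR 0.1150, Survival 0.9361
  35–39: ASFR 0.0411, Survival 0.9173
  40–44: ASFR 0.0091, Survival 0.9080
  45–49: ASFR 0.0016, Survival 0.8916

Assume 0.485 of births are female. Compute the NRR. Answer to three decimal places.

1.643

Proportion female at birth = 0.485.
Per-age-group product (5 × ASFR × survival probability):
  15–19: 5 × 0.1269 × 0.9816 = 0.62283
  20–24: 5 × 0.2327 × 0.9676 = 1.12580
  25–29: 5 × 0.1810 × 0.9553 = 0.86455
  30–34: 5 × 0.1150 × 0.9361 = 0.53826
  35–39: 5 × 0.0411 × 0.9173 = 0.18851
  40–44: 5 × 0.0091 × 0.9080 = 0.04131
  45–49: 5 × 0.0016 × 0.8916 = 0.00713
Sum = 3.38839
NRR = 0.485 × 3.38839 = 1.64337
An NRR exceeding 1 indicates intrinsic growth under these rates.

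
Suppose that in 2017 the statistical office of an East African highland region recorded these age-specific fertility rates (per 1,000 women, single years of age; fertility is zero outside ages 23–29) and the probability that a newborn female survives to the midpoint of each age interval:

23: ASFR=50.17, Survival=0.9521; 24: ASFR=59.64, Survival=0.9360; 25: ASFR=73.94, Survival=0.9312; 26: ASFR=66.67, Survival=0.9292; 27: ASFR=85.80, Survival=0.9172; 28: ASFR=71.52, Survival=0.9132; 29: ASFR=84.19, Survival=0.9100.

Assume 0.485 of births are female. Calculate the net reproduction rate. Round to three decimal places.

0.221

Proportion female at birth = 0.485.
Survival-weighted fertility by age (1·fₓ·Sₓ):
  23: 1 × 50.17/1000 × 0.9521 = 0.04777
  24: 1 × 59.64/1000 × 0.9360 = 0.05582
  25: 1 × 73.94/1000 × 0.9312 = 0.06885
  26: 1 × 66.67/1000 × 0.9292 = 0.06195
  27: 1 × 85.80/1000 × 0.9172 = 0.07870
  28: 1 × 71.52/1000 × 0.9132 = 0.06531
  29: 1 × 84.19/1000 × 0.9100 = 0.07661
Sum = 0.45501
NRR = 0.485 × 0.45501 = 0.22068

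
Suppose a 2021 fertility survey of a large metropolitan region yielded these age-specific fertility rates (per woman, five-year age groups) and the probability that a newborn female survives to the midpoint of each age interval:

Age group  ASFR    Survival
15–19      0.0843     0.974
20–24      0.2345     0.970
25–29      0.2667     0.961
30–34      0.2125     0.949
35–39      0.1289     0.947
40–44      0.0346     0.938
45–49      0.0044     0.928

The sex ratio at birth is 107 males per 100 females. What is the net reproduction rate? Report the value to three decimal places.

Proportion female at birth = 100 / (100 + 107) = 0.48309.
Per-age-group product (5 × ASFR × survival probability):
  15–19: 5 × 0.0843 × 0.974 = 0.41054
  20–24: 5 × 0.2345 × 0.970 = 1.13733
  25–29: 5 × 0.2667 × 0.961 = 1.28149
  30–34: 5 × 0.2125 × 0.949 = 1.00831
  35–39: 5 × 0.1289 × 0.947 = 0.61034
  40–44: 5 × 0.0346 × 0.938 = 0.16227
  45–49: 5 × 0.0044 × 0.928 = 0.02042
Sum = 4.63070
NRR = 0.48309 × 4.63070 = 2.23704
NRR > 1, so each generation more than replaces itself.

2.237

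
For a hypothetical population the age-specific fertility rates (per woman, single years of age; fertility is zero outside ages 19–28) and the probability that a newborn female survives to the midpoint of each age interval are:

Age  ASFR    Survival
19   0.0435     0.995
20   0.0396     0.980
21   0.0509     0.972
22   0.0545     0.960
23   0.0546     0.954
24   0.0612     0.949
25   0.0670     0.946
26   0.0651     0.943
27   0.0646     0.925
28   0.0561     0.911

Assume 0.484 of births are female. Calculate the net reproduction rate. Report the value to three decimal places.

0.256

Proportion female at birth = 0.484.
Survival-weighted fertility by age (1·fₓ·Sₓ):
  19: 1 × 0.0435 × 0.995 = 0.04328
  20: 1 × 0.0396 × 0.980 = 0.03881
  21: 1 × 0.0509 × 0.972 = 0.04947
  22: 1 × 0.0545 × 0.960 = 0.05232
  23: 1 × 0.0546 × 0.954 = 0.05209
  24: 1 × 0.0612 × 0.949 = 0.05808
  25: 1 × 0.0670 × 0.946 = 0.06338
  26: 1 × 0.0651 × 0.943 = 0.06139
  27: 1 × 0.0646 × 0.925 = 0.05976
  28: 1 × 0.0561 × 0.911 = 0.05111
Sum = 0.52969
NRR = 0.484 × 0.52969 = 0.25637
With NRR below 1 the population is below replacement fertility.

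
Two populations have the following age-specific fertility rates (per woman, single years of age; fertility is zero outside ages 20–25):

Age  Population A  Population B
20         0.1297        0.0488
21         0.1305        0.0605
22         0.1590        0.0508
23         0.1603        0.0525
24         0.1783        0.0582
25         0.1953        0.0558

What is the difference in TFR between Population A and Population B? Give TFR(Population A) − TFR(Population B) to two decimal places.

0.63

Population A:
  Sum of ASFRs = 0.1297 + 0.1305 + 0.1590 + 0.1603 + 0.1783 + 0.1953 = 0.9531
  TFR = 0.9531
Population B:
  Sum of ASFRs = 0.0488 + 0.0605 + 0.0508 + 0.0525 + 0.0582 + 0.0558 = 0.3266
  TFR = 0.3266
Difference = 0.9531 − 0.3266 = 0.6265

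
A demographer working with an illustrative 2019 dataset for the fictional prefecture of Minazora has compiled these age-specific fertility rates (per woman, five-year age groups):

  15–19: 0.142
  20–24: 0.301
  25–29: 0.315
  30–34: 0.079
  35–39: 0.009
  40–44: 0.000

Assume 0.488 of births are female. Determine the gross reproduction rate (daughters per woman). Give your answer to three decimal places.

Proportion female at birth = 0.488.
Sum of ASFRs = 0.142 + 0.301 + 0.315 + 0.079 + 0.009 + 0.000 = 0.846
TFR = 5 × 0.846 = 4.23
GRR = 0.488 × 4.23 = 2.06424

2.064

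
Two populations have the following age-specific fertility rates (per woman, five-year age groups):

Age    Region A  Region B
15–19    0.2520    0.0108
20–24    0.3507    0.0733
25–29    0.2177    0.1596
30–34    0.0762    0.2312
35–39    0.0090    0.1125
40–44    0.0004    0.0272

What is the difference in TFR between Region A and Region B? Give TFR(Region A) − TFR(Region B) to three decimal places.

1.457

Region A:
  Sum of ASFRs = 0.2520 + 0.3507 + 0.2177 + 0.0762 + 0.0090 + 0.0004 = 0.9060
  TFR = 5 × 0.9060 = 4.53
Region B:
  Sum of ASFRs = 0.0108 + 0.0733 + 0.1596 + 0.2312 + 0.1125 + 0.0272 = 0.6146
  TFR = 5 × 0.6146 = 3.073
Difference = 4.53 − 3.073 = 1.457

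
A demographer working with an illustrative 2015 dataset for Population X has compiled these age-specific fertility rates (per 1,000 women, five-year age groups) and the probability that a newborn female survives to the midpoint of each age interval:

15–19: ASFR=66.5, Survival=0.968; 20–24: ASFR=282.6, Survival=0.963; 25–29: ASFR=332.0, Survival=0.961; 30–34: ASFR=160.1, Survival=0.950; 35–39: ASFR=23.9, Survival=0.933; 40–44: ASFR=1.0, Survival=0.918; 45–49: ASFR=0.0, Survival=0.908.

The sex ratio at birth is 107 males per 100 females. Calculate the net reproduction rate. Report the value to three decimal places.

2.007

Proportion female at birth = 100 / (100 + 107) = 0.48309.
Weighting each age-specific rate by interval width and survival:
  15–19: 5 × 66.5/1000 × 0.968 = 0.32186
  20–24: 5 × 282.6/1000 × 0.963 = 1.36072
  25–29: 5 × 332.0/1000 × 0.961 = 1.59526
  30–34: 5 × 160.1/1000 × 0.950 = 0.76048
  35–39: 5 × 23.9/1000 × 0.933 = 0.11149
  40–44: 5 × 1.0/1000 × 0.918 = 0.00459
  45–49: 5 × 0.0/1000 × 0.908 = 0.00000
Sum = 4.15440
NRR = 0.48309 × 4.15440 = 2.00695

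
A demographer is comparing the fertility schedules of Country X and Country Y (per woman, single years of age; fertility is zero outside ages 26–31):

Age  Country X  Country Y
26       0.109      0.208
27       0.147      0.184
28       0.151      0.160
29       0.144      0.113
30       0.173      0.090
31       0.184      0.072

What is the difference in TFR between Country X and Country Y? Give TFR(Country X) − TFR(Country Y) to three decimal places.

Country X:
  Sum of ASFRs = 0.109 + 0.147 + 0.151 + 0.144 + 0.173 + 0.184 = 0.908
  TFR = 0.908
Country Y:
  Sum of ASFRs = 0.208 + 0.184 + 0.160 + 0.113 + 0.090 + 0.072 = 0.827
  TFR = 0.827
Difference = 0.908 − 0.827 = 0.081

0.081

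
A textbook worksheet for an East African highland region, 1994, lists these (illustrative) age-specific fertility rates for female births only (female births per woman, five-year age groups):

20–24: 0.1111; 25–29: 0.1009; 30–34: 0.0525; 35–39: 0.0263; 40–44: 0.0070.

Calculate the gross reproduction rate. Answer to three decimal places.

1.489

Sum of female ASFRs = 0.1111 + 0.1009 + 0.0525 + 0.0263 + 0.0070 = 0.2978
GRR = 5 × 0.2978 = 1.489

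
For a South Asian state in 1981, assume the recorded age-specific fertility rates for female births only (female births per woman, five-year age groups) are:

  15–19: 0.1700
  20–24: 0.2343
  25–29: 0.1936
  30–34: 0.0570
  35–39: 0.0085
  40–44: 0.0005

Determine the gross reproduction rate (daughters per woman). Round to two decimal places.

Sum of female ASFRs = 0.1700 + 0.2343 + 0.1936 + 0.0570 + 0.0085 + 0.0005 = 0.6639
GRR = 5 × 0.6639 = 3.3195

3.32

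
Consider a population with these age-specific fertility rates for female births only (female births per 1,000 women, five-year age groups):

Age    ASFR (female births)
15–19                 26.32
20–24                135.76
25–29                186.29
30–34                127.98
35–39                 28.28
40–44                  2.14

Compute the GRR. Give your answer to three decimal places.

Sum of female ASFRs = 26.32 + 135.76 + 186.29 + 127.98 + 28.28 + 2.14 = 506.77
GRR = 5 × 506.77 / 1000 = 2.53385

2.534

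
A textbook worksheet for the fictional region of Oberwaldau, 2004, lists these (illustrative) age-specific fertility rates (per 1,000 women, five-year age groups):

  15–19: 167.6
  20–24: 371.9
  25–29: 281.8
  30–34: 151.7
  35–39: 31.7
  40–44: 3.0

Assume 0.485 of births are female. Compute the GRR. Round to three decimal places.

Proportion female at birth = 0.485.
Sum of ASFRs = 167.6 + 371.9 + 281.8 + 151.7 + 31.7 + 3.0 = 1007.7
TFR = 5 × 1007.7 / 1000 = 5.0385
GRR = 0.485 × 5.0385 = 2.44367

2.444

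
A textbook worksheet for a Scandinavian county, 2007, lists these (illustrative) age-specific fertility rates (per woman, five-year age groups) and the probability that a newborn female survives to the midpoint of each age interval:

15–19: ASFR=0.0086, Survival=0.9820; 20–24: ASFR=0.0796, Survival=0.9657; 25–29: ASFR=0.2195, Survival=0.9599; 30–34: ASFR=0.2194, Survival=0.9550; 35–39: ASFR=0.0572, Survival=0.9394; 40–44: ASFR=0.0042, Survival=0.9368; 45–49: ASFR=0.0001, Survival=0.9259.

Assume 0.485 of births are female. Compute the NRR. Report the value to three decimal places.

1.366

Proportion female at birth = 0.485.
Per-age-group product (5 × ASFR × survival probability):
  15–19: 5 × 0.0086 × 0.9820 = 0.04223
  20–24: 5 × 0.0796 × 0.9657 = 0.38435
  25–29: 5 × 0.2195 × 0.9599 = 1.05349
  30–34: 5 × 0.2194 × 0.9550 = 1.04764
  35–39: 5 × 0.0572 × 0.9394 = 0.26867
  40–44: 5 × 0.0042 × 0.9368 = 0.01967
  45–49: 5 × 0.0001 × 0.9259 = 0.00046
Sum = 2.81651
NRR = 0.485 × 2.81651 = 1.36601
With NRR above 1 the population is above replacement fertility.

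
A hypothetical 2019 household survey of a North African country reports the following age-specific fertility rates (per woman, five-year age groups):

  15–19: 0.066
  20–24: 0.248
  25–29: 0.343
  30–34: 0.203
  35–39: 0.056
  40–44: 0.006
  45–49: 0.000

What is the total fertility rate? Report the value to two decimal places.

4.61

Sum of ASFRs = 0.066 + 0.248 + 0.343 + 0.203 + 0.056 + 0.006 + 0.000 = 0.922
TFR = 5 × 0.922 = 4.61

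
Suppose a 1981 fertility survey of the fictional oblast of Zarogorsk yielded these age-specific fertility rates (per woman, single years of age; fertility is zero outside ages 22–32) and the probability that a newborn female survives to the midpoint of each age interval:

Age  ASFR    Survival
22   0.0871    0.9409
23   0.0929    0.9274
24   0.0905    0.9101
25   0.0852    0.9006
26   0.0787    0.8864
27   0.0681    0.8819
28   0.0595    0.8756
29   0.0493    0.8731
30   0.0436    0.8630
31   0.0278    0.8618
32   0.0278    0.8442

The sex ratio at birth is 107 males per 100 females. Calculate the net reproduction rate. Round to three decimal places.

Proportion female at birth = 100 / (100 + 107) = 0.48309.
Survival-weighted fertility by age (1·fₓ·Sₓ):
  22: 1 × 0.0871 × 0.9409 = 0.08195
  23: 1 × 0.0929 × 0.9274 = 0.08616
  24: 1 × 0.0905 × 0.9101 = 0.08236
  25: 1 × 0.0852 × 0.9006 = 0.07673
  26: 1 × 0.0787 × 0.8864 = 0.06976
  27: 1 × 0.0681 × 0.8819 = 0.06006
  28: 1 × 0.0595 × 0.8756 = 0.05210
  29: 1 × 0.0493 × 0.8731 = 0.04304
  30: 1 × 0.0436 × 0.8630 = 0.03763
  31: 1 × 0.0278 × 0.8618 = 0.02396
  32: 1 × 0.0278 × 0.8442 = 0.02347
Sum = 0.63722
NRR = 0.48309 × 0.63722 = 0.30783
An NRR under 1 implies long-run decline under these rates.

0.308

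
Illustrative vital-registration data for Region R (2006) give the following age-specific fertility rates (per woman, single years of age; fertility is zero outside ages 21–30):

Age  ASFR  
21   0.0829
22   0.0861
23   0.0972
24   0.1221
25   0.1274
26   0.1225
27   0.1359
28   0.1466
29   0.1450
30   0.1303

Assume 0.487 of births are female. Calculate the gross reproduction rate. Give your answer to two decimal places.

Proportion female at birth = 0.487.
Sum of ASFRs = 0.0829 + 0.0861 + 0.0972 + 0.1221 + 0.1274 + 0.1225 + 0.1359 + 0.1466 + 0.1450 + 0.1303 = 1.1960
TFR = 1.196
GRR = 0.487 × 1.196 = 0.58245

0.58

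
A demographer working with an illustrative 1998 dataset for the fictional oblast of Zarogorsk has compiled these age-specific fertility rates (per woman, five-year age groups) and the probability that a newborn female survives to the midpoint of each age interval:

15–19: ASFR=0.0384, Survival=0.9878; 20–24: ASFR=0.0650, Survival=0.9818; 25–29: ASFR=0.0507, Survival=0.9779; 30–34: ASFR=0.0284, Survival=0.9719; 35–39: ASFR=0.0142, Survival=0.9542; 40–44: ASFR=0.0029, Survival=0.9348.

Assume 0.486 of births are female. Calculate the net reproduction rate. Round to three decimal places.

0.474

Proportion female at birth = 0.486.
Survival-weighted fertility by age (5·fₓ·Sₓ):
  15–19: 5 × 0.0384 × 0.9878 = 0.18966
  20–24: 5 × 0.0650 × 0.9818 = 0.31909
  25–29: 5 × 0.0507 × 0.9779 = 0.24790
  30–34: 5 × 0.0284 × 0.9719 = 0.13801
  35–39: 5 × 0.0142 × 0.9542 = 0.06775
  40–44: 5 × 0.0029 × 0.9348 = 0.01355
Sum = 0.97596
NRR = 0.486 × 0.97596 = 0.47432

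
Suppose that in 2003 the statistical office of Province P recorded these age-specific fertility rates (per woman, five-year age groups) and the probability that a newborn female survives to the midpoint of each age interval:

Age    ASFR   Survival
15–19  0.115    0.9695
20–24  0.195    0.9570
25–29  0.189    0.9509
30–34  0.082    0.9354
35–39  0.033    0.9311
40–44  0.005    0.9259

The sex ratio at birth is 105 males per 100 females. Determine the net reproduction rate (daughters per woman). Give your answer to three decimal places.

Proportion female at birth = 100 / (100 + 105) = 0.48780.
Each age group contributes 5 × ASFR × survival:
  15–19: 5 × 0.115 × 0.9695 = 0.55746
  20–24: 5 × 0.195 × 0.9570 = 0.93308
  25–29: 5 × 0.189 × 0.9509 = 0.89860
  30–34: 5 × 0.082 × 0.9354 = 0.38351
  35–39: 5 × 0.033 × 0.9311 = 0.15363
  40–44: 5 × 0.005 × 0.9259 = 0.02315
Sum = 2.94943
NRR = 0.48780 × 2.94943 = 1.43873

1.439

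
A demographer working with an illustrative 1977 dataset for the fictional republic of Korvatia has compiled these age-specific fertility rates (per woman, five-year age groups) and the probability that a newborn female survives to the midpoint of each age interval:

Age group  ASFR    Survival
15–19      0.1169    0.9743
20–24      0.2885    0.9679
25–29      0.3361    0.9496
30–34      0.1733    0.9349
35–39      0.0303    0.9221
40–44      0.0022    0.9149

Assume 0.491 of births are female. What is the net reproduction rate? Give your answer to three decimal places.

2.220

Proportion female at birth = 0.491.
Survival-weighted fertility by age (5·fₓ·Sₓ):
  15–19: 5 × 0.1169 × 0.9743 = 0.56948
  20–24: 5 × 0.2885 × 0.9679 = 1.39620
  25–29: 5 × 0.3361 × 0.9496 = 1.59580
  30–34: 5 × 0.1733 × 0.9349 = 0.81009
  35–39: 5 × 0.0303 × 0.9221 = 0.13970
  40–44: 5 × 0.0022 × 0.9149 = 0.01006
Sum = 4.52133
NRR = 0.491 × 4.52133 = 2.21997
With NRR above 1 the population is above replacement fertility.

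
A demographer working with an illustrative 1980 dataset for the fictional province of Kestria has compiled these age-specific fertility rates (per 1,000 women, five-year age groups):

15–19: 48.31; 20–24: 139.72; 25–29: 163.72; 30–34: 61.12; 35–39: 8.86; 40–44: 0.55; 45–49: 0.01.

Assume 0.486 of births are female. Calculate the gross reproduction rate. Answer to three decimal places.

1.026

Proportion female at birth = 0.486.
Sum of ASFRs = 48.31 + 139.72 + 163.72 + 61.12 + 8.86 + 0.55 + 0.01 = 422.29
TFR = 5 × 422.29 / 1000 = 2.11145
GRR = 0.486 × 2.11145 = 1.02616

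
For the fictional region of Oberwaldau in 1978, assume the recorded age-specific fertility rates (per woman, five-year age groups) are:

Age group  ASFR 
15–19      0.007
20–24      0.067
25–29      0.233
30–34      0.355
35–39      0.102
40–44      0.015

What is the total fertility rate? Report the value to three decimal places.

3.895

Sum of ASFRs = 0.007 + 0.067 + 0.233 + 0.355 + 0.102 + 0.015 = 0.779
TFR = 5 × 0.779 = 3.895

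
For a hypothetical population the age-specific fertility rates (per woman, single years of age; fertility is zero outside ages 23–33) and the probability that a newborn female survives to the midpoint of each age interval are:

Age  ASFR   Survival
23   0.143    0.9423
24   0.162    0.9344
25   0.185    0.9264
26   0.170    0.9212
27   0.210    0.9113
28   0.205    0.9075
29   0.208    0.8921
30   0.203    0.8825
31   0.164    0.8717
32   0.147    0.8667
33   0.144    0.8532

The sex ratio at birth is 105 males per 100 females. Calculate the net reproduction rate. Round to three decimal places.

0.853

Proportion female at birth = 100 / (100 + 105) = 0.48780.
Each age group contributes 1 × ASFR × survival:
  23: 1 × 0.143 × 0.9423 = 0.13475
  24: 1 × 0.162 × 0.9344 = 0.15137
  25: 1 × 0.185 × 0.9264 = 0.17138
  26: 1 × 0.170 × 0.9212 = 0.15660
  27: 1 × 0.210 × 0.9113 = 0.19137
  28: 1 × 0.205 × 0.9075 = 0.18604
  29: 1 × 0.208 × 0.8921 = 0.18556
  30: 1 × 0.203 × 0.8825 = 0.17915
  31: 1 × 0.164 × 0.8717 = 0.14296
  32: 1 × 0.147 × 0.8667 = 0.12740
  33: 1 × 0.144 × 0.8532 = 0.12286
Sum = 1.74944
NRR = 0.48780 × 1.74944 = 0.85338
An NRR under 1 implies long-run decline under these rates.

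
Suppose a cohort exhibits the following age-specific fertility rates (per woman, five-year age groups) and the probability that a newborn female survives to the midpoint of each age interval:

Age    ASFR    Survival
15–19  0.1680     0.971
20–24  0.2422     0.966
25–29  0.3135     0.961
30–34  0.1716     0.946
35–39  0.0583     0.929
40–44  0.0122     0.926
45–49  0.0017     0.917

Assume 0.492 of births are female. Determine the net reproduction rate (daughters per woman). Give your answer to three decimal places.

2.282

Proportion female at birth = 0.492.
Survival-weighted fertility by age (5·fₓ·Sₓ):
  15–19: 5 × 0.1680 × 0.971 = 0.81564
  20–24: 5 × 0.2422 × 0.966 = 1.16983
  25–29: 5 × 0.3135 × 0.961 = 1.50637
  30–34: 5 × 0.1716 × 0.946 = 0.81167
  35–39: 5 × 0.0583 × 0.929 = 0.27080
  40–44: 5 × 0.0122 × 0.926 = 0.05649
  45–49: 5 × 0.0017 × 0.917 = 0.00779
Sum = 4.63859
NRR = 0.492 × 4.63859 = 2.28219
With NRR above 1 the population is above replacement fertility.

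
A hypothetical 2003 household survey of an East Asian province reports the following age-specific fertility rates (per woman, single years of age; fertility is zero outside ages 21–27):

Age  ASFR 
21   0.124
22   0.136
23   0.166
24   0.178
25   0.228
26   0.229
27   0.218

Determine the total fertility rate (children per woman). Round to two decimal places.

1.28

Sum of ASFRs = 0.124 + 0.136 + 0.166 + 0.178 + 0.228 + 0.229 + 0.218 = 1.279
TFR = 1.279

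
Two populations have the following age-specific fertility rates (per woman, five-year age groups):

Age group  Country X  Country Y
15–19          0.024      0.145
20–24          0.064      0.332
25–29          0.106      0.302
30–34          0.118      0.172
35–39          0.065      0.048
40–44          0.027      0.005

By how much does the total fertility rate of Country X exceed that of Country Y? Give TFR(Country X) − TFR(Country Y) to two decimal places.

-3.00

Country X:
  Sum of ASFRs = 0.024 + 0.064 + 0.106 + 0.118 + 0.065 + 0.027 = 0.404
  TFR = 5 × 0.404 = 2.02
Country Y:
  Sum of ASFRs = 0.145 + 0.332 + 0.302 + 0.172 + 0.048 + 0.005 = 1.004
  TFR = 5 × 1.004 = 5.02
Difference = 2.02 − 5.02 = -3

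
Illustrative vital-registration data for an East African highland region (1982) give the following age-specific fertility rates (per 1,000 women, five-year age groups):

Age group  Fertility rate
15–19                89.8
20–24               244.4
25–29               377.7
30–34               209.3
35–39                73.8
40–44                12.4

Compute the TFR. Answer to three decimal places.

5.037

Sum of ASFRs = 89.8 + 244.4 + 377.7 + 209.3 + 73.8 + 12.4 = 1007.4
TFR = 5 × 1007.4 / 1000 = 5.037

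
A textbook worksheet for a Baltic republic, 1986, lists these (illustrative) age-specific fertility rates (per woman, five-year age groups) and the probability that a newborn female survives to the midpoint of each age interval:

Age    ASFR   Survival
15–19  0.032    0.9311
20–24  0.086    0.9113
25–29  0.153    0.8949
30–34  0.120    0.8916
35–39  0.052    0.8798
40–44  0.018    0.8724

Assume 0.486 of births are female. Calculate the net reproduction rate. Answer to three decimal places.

Proportion female at birth = 0.486.
Weighting each age-specific rate by interval width and survival:
  15–19: 5 × 0.032 × 0.9311 = 0.14898
  20–24: 5 × 0.086 × 0.9113 = 0.39186
  25–29: 5 × 0.153 × 0.8949 = 0.68460
  30–34: 5 × 0.120 × 0.8916 = 0.53496
  35–39: 5 × 0.052 × 0.8798 = 0.22875
  40–44: 5 × 0.018 × 0.8724 = 0.07852
Sum = 2.06767
NRR = 0.486 × 2.06767 = 1.00489

1.005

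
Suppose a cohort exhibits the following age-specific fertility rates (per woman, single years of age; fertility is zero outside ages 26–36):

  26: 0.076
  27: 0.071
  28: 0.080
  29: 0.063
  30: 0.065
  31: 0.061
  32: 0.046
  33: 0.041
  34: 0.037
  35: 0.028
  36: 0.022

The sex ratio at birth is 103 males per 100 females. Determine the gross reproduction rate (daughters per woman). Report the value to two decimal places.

Proportion female at birth = 100 / (100 + 103) = 0.49261.
Sum of ASFRs = 0.076 + 0.071 + 0.080 + 0.063 + 0.065 + 0.061 + 0.046 + 0.041 + 0.037 + 0.028 + 0.022 = 0.590
TFR = 0.59
GRR = 0.49261 × 0.59 = 0.29064

0.29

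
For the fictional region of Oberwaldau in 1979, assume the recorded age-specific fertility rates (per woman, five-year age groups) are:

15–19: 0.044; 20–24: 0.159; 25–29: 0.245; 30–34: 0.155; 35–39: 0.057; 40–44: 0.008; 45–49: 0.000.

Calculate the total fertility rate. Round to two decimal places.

3.34

Sum of ASFRs = 0.044 + 0.159 + 0.245 + 0.155 + 0.057 + 0.008 + 0.000 = 0.668
TFR = 5 × 0.668 = 3.34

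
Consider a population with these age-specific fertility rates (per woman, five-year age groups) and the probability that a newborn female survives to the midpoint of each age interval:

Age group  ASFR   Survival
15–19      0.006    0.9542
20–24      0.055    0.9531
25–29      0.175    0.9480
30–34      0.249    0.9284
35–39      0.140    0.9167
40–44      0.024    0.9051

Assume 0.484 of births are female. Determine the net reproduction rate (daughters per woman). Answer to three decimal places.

Proportion female at birth = 0.484.
Per-age-group product (5 × ASFR × survival probability):
  15–19: 5 × 0.006 × 0.9542 = 0.02863
  20–24: 5 × 0.055 × 0.9531 = 0.26210
  25–29: 5 × 0.175 × 0.9480 = 0.82950
  30–34: 5 × 0.249 × 0.9284 = 1.15586
  35–39: 5 × 0.140 × 0.9167 = 0.64169
  40–44: 5 × 0.024 × 0.9051 = 0.10861
Sum = 3.02639
NRR = 0.484 × 3.02639 = 1.46477
NRR > 1, so each generation more than replaces itself.

1.465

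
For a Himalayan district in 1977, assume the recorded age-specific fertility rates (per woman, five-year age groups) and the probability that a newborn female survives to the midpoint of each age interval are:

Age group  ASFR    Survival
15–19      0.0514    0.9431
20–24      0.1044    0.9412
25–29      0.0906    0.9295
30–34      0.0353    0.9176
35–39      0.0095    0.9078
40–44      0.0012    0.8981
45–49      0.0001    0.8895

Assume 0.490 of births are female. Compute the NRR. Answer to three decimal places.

0.669

Proportion female at birth = 0.490.
Each age group contributes 5 × ASFR × survival:
  15–19: 5 × 0.0514 × 0.9431 = 0.24238
  20–24: 5 × 0.1044 × 0.9412 = 0.49131
  25–29: 5 × 0.0906 × 0.9295 = 0.42106
  30–34: 5 × 0.0353 × 0.9176 = 0.16196
  35–39: 5 × 0.0095 × 0.9078 = 0.04312
  40–44: 5 × 0.0012 × 0.8981 = 0.00539
  45–49: 5 × 0.0001 × 0.8895 = 0.00044
Sum = 1.36566
NRR = 0.490 × 1.36566 = 0.66917
With NRR below 1 the population is below replacement fertility.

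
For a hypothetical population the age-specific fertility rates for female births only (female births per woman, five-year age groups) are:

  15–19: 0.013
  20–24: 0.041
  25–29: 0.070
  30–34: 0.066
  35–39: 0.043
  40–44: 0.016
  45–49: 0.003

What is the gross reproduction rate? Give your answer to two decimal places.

1.26

Sum of female ASFRs = 0.013 + 0.041 + 0.070 + 0.066 + 0.043 + 0.016 + 0.003 = 0.252
GRR = 5 × 0.252 = 1.26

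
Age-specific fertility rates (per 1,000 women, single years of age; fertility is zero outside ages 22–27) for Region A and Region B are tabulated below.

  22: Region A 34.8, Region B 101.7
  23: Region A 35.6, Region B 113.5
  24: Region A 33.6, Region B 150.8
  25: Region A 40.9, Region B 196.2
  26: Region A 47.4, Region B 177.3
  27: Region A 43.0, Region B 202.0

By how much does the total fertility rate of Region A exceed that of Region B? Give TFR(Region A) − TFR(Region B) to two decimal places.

Region A:
  Sum of ASFRs = 34.8 + 35.6 + 33.6 + 40.9 + 47.4 + 43.0 = 235.3
  TFR = 235.3 / 1000 = 0.2353
Region B:
  Sum of ASFRs = 101.7 + 113.5 + 150.8 + 196.2 + 177.3 + 202.0 = 941.5
  TFR = 941.5 / 1000 = 0.9415
Difference = 0.2353 − 0.9415 = -0.7062

-0.71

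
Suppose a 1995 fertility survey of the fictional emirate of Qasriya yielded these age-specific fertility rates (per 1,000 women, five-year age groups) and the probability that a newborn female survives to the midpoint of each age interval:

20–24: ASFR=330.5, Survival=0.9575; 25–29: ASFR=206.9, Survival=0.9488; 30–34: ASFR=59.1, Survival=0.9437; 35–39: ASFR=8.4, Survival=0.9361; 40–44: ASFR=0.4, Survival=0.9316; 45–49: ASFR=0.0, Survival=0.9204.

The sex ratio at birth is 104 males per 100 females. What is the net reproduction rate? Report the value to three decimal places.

Proportion female at birth = 100 / (100 + 104) = 0.49020.
Survival-weighted fertility by age (5·fₓ·Sₓ):
  20–24: 5 × 330.5/1000 × 0.9575 = 1.58227
  25–29: 5 × 206.9/1000 × 0.9488 = 0.98153
  30–34: 5 × 59.1/1000 × 0.9437 = 0.27886
  35–39: 5 × 8.4/1000 × 0.9361 = 0.03932
  40–44: 5 × 0.4/1000 × 0.9316 = 0.00186
  45–49: 5 × 0.0/1000 × 0.9204 = 0.00000
Sum = 2.88384
NRR = 0.49020 × 2.88384 = 1.41366
NRR > 1, so each generation more than replaces itself.

1.414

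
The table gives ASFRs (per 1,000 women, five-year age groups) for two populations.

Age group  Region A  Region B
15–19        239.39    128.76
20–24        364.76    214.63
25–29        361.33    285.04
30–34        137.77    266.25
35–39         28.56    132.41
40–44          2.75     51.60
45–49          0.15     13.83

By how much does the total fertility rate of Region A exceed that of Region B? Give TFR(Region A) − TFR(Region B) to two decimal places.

Region A:
  Sum of ASFRs = 239.39 + 364.76 + 361.33 + 137.77 + 28.56 + 2.75 + 0.15 = 1134.71
  TFR = 5 × 1134.71 / 1000 = 5.67355
Region B:
  Sum of ASFRs = 128.76 + 214.63 + 285.04 + 266.25 + 132.41 + 51.60 + 13.83 = 1092.52
  TFR = 5 × 1092.52 / 1000 = 5.4626
Difference = 5.67355 − 5.4626 = 0.21095

0.21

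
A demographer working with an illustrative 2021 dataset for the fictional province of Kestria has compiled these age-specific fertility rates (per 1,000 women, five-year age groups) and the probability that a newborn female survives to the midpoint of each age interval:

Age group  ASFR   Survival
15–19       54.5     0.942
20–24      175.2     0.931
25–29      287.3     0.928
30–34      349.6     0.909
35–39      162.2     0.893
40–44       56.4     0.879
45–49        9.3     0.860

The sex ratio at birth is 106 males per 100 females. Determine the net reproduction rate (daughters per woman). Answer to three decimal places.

Proportion female at birth = 100 / (100 + 106) = 0.48544.
Per-age-group product (5 × ASFR × survival probability):
  15–19: 5 × 54.5/1000 × 0.942 = 0.25670
  20–24: 5 × 175.2/1000 × 0.931 = 0.81556
  25–29: 5 × 287.3/1000 × 0.928 = 1.33307
  30–34: 5 × 349.6/1000 × 0.909 = 1.58893
  35–39: 5 × 162.2/1000 × 0.893 = 0.72422
  40–44: 5 × 56.4/1000 × 0.879 = 0.24788
  45–49: 5 × 9.3/1000 × 0.860 = 0.03999
Sum = 5.00635
NRR = 0.48544 × 5.00635 = 2.43028

2.430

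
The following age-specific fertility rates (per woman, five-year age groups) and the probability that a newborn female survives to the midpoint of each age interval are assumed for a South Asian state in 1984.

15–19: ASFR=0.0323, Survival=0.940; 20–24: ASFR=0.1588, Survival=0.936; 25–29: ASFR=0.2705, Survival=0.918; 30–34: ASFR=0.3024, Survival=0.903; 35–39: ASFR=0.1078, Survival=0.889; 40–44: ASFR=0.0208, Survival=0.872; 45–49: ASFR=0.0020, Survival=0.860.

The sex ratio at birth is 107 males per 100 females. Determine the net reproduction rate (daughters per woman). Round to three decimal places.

1.971

Proportion female at birth = 100 / (100 + 107) = 0.48309.
Survival-weighted fertility by age (5·fₓ·Sₓ):
  15–19: 5 × 0.0323 × 0.940 = 0.15181
  20–24: 5 × 0.1588 × 0.936 = 0.74318
  25–29: 5 × 0.2705 × 0.918 = 1.24160
  30–34: 5 × 0.3024 × 0.903 = 1.36534
  35–39: 5 × 0.1078 × 0.889 = 0.47917
  40–44: 5 × 0.0208 × 0.872 = 0.09069
  45–49: 5 × 0.0020 × 0.860 = 0.00860
Sum = 4.08039
NRR = 0.48309 × 4.08039 = 1.97120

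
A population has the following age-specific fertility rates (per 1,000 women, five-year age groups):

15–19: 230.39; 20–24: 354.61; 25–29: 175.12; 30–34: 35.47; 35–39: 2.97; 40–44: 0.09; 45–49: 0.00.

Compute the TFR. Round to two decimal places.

3.99

Sum of ASFRs = 230.39 + 354.61 + 175.12 + 35.47 + 2.97 + 0.09 + 0.00 = 798.65
TFR = 5 × 798.65 / 1000 = 3.99325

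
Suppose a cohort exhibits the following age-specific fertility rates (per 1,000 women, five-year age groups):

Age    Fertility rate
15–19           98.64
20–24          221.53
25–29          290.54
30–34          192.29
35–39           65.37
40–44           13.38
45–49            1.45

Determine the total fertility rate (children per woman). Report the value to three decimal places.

4.416

Sum of ASFRs = 98.64 + 221.53 + 290.54 + 192.29 + 65.37 + 13.38 + 1.45 = 883.20
TFR = 5 × 883.20 / 1000 = 4.416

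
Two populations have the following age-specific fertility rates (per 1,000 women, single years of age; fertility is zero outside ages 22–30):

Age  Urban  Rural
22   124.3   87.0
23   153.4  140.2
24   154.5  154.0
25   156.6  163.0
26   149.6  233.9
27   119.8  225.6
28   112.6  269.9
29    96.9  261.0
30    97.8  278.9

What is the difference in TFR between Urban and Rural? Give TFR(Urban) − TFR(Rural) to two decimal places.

-0.65

Urban:
  Sum of ASFRs = 124.3 + 153.4 + 154.5 + 156.6 + 149.6 + 119.8 + 112.6 + 96.9 + 97.8 = 1165.5
  TFR = 1165.5 / 1000 = 1.1655
Rural:
  Sum of ASFRs = 87.0 + 140.2 + 154.0 + 163.0 + 233.9 + 225.6 + 269.9 + 261.0 + 278.9 = 1813.5
  TFR = 1813.5 / 1000 = 1.8135
Difference = 1.1655 − 1.8135 = -0.648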